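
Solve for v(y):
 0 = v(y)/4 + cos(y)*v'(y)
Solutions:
 v(y) = C1*(sin(y) - 1)^(1/8)/(sin(y) + 1)^(1/8)


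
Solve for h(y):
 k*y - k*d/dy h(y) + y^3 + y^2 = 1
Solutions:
 h(y) = C1 + y^2/2 + y^4/(4*k) + y^3/(3*k) - y/k


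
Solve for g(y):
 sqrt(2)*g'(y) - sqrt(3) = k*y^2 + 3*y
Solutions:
 g(y) = C1 + sqrt(2)*k*y^3/6 + 3*sqrt(2)*y^2/4 + sqrt(6)*y/2


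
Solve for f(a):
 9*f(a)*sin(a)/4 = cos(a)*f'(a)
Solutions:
 f(a) = C1/cos(a)^(9/4)


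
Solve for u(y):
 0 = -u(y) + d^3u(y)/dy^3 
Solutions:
 u(y) = C3*exp(y) + (C1*sin(sqrt(3)*y/2) + C2*cos(sqrt(3)*y/2))*exp(-y/2)


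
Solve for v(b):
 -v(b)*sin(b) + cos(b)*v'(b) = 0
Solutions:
 v(b) = C1/cos(b)


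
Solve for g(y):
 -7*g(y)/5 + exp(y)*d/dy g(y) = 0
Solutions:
 g(y) = C1*exp(-7*exp(-y)/5)


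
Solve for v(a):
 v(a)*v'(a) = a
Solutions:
 v(a) = -sqrt(C1 + a^2)
 v(a) = sqrt(C1 + a^2)


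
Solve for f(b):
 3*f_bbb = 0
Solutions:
 f(b) = C1 + C2*b + C3*b^2


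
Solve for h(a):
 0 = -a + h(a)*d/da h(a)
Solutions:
 h(a) = -sqrt(C1 + a^2)
 h(a) = sqrt(C1 + a^2)


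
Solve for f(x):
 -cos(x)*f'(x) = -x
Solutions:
 f(x) = C1 + Integral(x/cos(x), x)


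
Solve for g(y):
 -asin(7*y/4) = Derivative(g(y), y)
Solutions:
 g(y) = C1 - y*asin(7*y/4) - sqrt(16 - 49*y^2)/7


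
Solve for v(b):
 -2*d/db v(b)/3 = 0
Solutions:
 v(b) = C1


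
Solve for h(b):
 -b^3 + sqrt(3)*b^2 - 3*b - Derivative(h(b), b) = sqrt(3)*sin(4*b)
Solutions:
 h(b) = C1 - b^4/4 + sqrt(3)*b^3/3 - 3*b^2/2 + sqrt(3)*cos(4*b)/4


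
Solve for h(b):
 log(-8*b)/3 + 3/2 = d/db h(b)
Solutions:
 h(b) = C1 + b*log(-b)/3 + b*(log(2) + 7/6)


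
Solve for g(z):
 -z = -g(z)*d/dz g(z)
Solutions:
 g(z) = -sqrt(C1 + z^2)
 g(z) = sqrt(C1 + z^2)


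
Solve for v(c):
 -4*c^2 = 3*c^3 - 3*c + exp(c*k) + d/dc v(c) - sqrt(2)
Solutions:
 v(c) = C1 - 3*c^4/4 - 4*c^3/3 + 3*c^2/2 + sqrt(2)*c - exp(c*k)/k


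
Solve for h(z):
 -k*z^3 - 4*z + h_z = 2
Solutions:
 h(z) = C1 + k*z^4/4 + 2*z^2 + 2*z


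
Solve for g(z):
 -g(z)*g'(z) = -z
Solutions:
 g(z) = -sqrt(C1 + z^2)
 g(z) = sqrt(C1 + z^2)


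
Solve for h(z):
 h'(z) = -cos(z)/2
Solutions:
 h(z) = C1 - sin(z)/2


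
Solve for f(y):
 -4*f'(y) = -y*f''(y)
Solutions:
 f(y) = C1 + C2*y^5


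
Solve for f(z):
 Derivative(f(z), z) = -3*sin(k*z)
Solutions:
 f(z) = C1 + 3*cos(k*z)/k


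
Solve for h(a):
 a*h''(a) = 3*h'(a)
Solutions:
 h(a) = C1 + C2*a^4


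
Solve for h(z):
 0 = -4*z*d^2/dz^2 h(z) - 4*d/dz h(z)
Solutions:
 h(z) = C1 + C2*log(z)


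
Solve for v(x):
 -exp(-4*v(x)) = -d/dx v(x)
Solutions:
 v(x) = log(-I*(C1 + 4*x)^(1/4))
 v(x) = log(I*(C1 + 4*x)^(1/4))
 v(x) = log(-(C1 + 4*x)^(1/4))
 v(x) = log(C1 + 4*x)/4


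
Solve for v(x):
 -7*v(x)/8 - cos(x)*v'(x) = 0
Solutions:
 v(x) = C1*(sin(x) - 1)^(7/16)/(sin(x) + 1)^(7/16)


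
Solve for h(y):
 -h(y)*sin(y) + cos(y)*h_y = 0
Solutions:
 h(y) = C1/cos(y)


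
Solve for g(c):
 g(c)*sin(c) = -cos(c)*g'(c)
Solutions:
 g(c) = C1*cos(c)


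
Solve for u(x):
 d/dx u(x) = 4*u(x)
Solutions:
 u(x) = C1*exp(4*x)


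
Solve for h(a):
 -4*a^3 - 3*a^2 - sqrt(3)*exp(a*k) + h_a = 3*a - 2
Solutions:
 h(a) = C1 + a^4 + a^3 + 3*a^2/2 - 2*a + sqrt(3)*exp(a*k)/k


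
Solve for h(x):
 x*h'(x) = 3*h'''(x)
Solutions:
 h(x) = C1 + Integral(C2*airyai(3^(2/3)*x/3) + C3*airybi(3^(2/3)*x/3), x)


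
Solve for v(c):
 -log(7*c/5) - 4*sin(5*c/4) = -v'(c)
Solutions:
 v(c) = C1 + c*log(c) - c*log(5) - c + c*log(7) - 16*cos(5*c/4)/5


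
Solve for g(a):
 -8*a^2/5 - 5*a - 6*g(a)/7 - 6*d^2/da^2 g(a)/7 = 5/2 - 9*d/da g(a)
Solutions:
 g(a) = C1*exp(a*(21 - 5*sqrt(17))/4) + C2*exp(a*(5*sqrt(17) + 21)/4) - 28*a^2/15 - 1351*a/30 - 14161/30


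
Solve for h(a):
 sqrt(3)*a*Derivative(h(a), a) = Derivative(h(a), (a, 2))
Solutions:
 h(a) = C1 + C2*erfi(sqrt(2)*3^(1/4)*a/2)


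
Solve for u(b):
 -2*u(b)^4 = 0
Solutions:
 u(b) = 0


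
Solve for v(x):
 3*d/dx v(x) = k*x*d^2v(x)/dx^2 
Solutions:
 v(x) = C1 + x^(((re(k) + 3)*re(k) + im(k)^2)/(re(k)^2 + im(k)^2))*(C2*sin(3*log(x)*Abs(im(k))/(re(k)^2 + im(k)^2)) + C3*cos(3*log(x)*im(k)/(re(k)^2 + im(k)^2)))


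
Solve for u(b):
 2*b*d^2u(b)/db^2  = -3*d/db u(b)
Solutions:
 u(b) = C1 + C2/sqrt(b)


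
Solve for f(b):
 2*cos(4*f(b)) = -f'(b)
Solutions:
 f(b) = -asin((C1 + exp(16*b))/(C1 - exp(16*b)))/4 + pi/4
 f(b) = asin((C1 + exp(16*b))/(C1 - exp(16*b)))/4


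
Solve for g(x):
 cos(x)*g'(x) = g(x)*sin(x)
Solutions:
 g(x) = C1/cos(x)


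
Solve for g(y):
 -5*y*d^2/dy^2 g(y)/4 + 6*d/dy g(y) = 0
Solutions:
 g(y) = C1 + C2*y^(29/5)


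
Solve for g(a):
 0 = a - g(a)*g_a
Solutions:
 g(a) = -sqrt(C1 + a^2)
 g(a) = sqrt(C1 + a^2)


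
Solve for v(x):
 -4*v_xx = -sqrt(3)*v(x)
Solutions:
 v(x) = C1*exp(-3^(1/4)*x/2) + C2*exp(3^(1/4)*x/2)


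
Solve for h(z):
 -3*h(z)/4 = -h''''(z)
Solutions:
 h(z) = C1*exp(-sqrt(2)*3^(1/4)*z/2) + C2*exp(sqrt(2)*3^(1/4)*z/2) + C3*sin(sqrt(2)*3^(1/4)*z/2) + C4*cos(sqrt(2)*3^(1/4)*z/2)


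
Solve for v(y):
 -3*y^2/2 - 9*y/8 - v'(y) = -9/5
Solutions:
 v(y) = C1 - y^3/2 - 9*y^2/16 + 9*y/5


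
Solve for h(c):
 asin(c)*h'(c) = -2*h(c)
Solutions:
 h(c) = C1*exp(-2*Integral(1/asin(c), c))


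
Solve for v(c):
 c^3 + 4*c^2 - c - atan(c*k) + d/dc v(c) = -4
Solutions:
 v(c) = C1 - c^4/4 - 4*c^3/3 + c^2/2 - 4*c + Piecewise((c*atan(c*k) - log(c^2*k^2 + 1)/(2*k), Ne(k, 0)), (0, True))


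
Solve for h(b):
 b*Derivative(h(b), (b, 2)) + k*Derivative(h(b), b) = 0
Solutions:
 h(b) = C1 + b^(1 - re(k))*(C2*sin(log(b)*Abs(im(k))) + C3*cos(log(b)*im(k)))


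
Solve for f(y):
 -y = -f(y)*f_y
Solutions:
 f(y) = -sqrt(C1 + y^2)
 f(y) = sqrt(C1 + y^2)


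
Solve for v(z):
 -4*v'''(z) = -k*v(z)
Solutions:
 v(z) = C1*exp(2^(1/3)*k^(1/3)*z/2) + C2*exp(2^(1/3)*k^(1/3)*z*(-1 + sqrt(3)*I)/4) + C3*exp(-2^(1/3)*k^(1/3)*z*(1 + sqrt(3)*I)/4)


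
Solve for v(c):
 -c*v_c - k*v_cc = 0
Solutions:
 v(c) = C1 + C2*sqrt(k)*erf(sqrt(2)*c*sqrt(1/k)/2)


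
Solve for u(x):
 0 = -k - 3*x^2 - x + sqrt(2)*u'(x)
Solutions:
 u(x) = C1 + sqrt(2)*k*x/2 + sqrt(2)*x^3/2 + sqrt(2)*x^2/4


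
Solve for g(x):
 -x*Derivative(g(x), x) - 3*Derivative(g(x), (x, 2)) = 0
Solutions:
 g(x) = C1 + C2*erf(sqrt(6)*x/6)


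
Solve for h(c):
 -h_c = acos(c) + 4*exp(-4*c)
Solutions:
 h(c) = C1 - c*acos(c) + sqrt(1 - c^2) + exp(-4*c)


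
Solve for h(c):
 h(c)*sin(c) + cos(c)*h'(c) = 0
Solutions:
 h(c) = C1*cos(c)


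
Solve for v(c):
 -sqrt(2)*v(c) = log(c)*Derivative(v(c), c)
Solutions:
 v(c) = C1*exp(-sqrt(2)*li(c))


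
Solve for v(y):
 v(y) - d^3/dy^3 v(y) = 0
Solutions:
 v(y) = C3*exp(y) + (C1*sin(sqrt(3)*y/2) + C2*cos(sqrt(3)*y/2))*exp(-y/2)


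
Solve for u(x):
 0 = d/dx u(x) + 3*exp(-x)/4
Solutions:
 u(x) = C1 + 3*exp(-x)/4


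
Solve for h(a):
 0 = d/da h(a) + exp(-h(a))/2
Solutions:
 h(a) = log(C1 - a/2)


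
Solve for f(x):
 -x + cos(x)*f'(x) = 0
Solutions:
 f(x) = C1 + Integral(x/cos(x), x)


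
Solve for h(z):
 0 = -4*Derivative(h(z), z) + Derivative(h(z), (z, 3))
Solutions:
 h(z) = C1 + C2*exp(-2*z) + C3*exp(2*z)


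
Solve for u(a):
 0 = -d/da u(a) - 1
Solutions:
 u(a) = C1 - a


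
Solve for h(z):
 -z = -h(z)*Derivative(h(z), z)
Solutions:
 h(z) = -sqrt(C1 + z^2)
 h(z) = sqrt(C1 + z^2)


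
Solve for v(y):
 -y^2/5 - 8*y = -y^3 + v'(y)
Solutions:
 v(y) = C1 + y^4/4 - y^3/15 - 4*y^2


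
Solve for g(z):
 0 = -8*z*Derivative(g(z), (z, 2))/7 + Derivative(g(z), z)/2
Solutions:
 g(z) = C1 + C2*z^(23/16)


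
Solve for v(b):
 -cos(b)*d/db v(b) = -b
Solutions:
 v(b) = C1 + Integral(b/cos(b), b)


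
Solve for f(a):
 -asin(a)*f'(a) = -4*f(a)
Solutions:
 f(a) = C1*exp(4*Integral(1/asin(a), a))


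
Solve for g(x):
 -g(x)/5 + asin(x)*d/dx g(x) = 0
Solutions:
 g(x) = C1*exp(Integral(1/asin(x), x)/5)


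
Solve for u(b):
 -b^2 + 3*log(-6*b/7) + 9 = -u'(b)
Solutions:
 u(b) = C1 + b^3/3 - 3*b*log(-b) + 3*b*(-2 - log(6) + log(7))


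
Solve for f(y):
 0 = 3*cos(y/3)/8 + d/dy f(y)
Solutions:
 f(y) = C1 - 9*sin(y/3)/8


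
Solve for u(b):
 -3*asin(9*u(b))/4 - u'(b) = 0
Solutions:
 Integral(1/asin(9*_y), (_y, u(b))) = C1 - 3*b/4


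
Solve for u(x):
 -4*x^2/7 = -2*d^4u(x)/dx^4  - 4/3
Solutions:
 u(x) = C1 + C2*x + C3*x^2 + C4*x^3 + x^6/1260 - x^4/36


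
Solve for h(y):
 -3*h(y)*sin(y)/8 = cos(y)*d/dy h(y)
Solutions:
 h(y) = C1*cos(y)^(3/8)


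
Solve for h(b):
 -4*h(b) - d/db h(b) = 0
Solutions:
 h(b) = C1*exp(-4*b)


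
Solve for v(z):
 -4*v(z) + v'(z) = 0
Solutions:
 v(z) = C1*exp(4*z)


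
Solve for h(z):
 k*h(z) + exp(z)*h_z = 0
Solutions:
 h(z) = C1*exp(k*exp(-z))


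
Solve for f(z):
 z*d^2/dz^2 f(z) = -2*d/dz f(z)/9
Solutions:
 f(z) = C1 + C2*z^(7/9)


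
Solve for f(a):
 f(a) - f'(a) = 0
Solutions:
 f(a) = C1*exp(a)


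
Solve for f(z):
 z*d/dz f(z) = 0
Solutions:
 f(z) = C1


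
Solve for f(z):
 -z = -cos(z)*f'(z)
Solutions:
 f(z) = C1 + Integral(z/cos(z), z)


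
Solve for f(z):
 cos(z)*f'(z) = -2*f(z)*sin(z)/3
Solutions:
 f(z) = C1*cos(z)^(2/3)


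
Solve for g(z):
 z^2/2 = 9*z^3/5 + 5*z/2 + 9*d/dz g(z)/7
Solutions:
 g(z) = C1 - 7*z^4/20 + 7*z^3/54 - 35*z^2/36


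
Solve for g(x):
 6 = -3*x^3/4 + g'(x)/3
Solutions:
 g(x) = C1 + 9*x^4/16 + 18*x


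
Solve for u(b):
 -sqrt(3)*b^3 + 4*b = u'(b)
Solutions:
 u(b) = C1 - sqrt(3)*b^4/4 + 2*b^2


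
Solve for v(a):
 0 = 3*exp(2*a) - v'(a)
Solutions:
 v(a) = C1 + 3*exp(2*a)/2


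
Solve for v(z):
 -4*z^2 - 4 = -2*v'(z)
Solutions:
 v(z) = C1 + 2*z^3/3 + 2*z


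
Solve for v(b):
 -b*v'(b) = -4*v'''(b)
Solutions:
 v(b) = C1 + Integral(C2*airyai(2^(1/3)*b/2) + C3*airybi(2^(1/3)*b/2), b)


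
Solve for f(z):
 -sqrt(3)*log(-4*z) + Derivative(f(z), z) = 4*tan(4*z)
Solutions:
 f(z) = C1 + sqrt(3)*z*(log(-z) - 1) + 2*sqrt(3)*z*log(2) - log(cos(4*z))


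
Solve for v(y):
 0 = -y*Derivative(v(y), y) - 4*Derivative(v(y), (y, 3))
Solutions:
 v(y) = C1 + Integral(C2*airyai(-2^(1/3)*y/2) + C3*airybi(-2^(1/3)*y/2), y)


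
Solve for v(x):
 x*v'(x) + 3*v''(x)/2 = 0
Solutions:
 v(x) = C1 + C2*erf(sqrt(3)*x/3)


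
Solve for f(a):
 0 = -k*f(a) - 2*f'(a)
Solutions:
 f(a) = C1*exp(-a*k/2)


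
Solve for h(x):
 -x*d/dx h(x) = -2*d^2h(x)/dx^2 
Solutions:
 h(x) = C1 + C2*erfi(x/2)


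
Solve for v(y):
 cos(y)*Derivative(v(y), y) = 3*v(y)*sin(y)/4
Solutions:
 v(y) = C1/cos(y)^(3/4)


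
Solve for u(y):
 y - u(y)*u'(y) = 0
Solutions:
 u(y) = -sqrt(C1 + y^2)
 u(y) = sqrt(C1 + y^2)


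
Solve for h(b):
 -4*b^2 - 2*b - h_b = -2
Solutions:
 h(b) = C1 - 4*b^3/3 - b^2 + 2*b


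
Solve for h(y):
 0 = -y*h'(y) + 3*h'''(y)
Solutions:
 h(y) = C1 + Integral(C2*airyai(3^(2/3)*y/3) + C3*airybi(3^(2/3)*y/3), y)


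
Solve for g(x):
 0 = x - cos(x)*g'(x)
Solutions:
 g(x) = C1 + Integral(x/cos(x), x)


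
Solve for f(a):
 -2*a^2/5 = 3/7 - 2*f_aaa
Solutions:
 f(a) = C1 + C2*a + C3*a^2 + a^5/300 + a^3/28


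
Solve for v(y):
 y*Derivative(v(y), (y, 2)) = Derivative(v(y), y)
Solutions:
 v(y) = C1 + C2*y^2


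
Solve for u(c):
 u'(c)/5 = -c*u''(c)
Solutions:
 u(c) = C1 + C2*c^(4/5)


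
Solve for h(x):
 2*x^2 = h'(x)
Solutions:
 h(x) = C1 + 2*x^3/3


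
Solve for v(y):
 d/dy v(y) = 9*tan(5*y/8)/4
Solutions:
 v(y) = C1 - 18*log(cos(5*y/8))/5


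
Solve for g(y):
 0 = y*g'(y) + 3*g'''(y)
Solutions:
 g(y) = C1 + Integral(C2*airyai(-3^(2/3)*y/3) + C3*airybi(-3^(2/3)*y/3), y)


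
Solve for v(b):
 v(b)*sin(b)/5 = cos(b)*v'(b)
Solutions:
 v(b) = C1/cos(b)^(1/5)


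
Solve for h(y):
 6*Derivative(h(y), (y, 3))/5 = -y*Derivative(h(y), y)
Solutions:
 h(y) = C1 + Integral(C2*airyai(-5^(1/3)*6^(2/3)*y/6) + C3*airybi(-5^(1/3)*6^(2/3)*y/6), y)


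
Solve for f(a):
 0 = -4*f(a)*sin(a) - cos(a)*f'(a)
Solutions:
 f(a) = C1*cos(a)^4


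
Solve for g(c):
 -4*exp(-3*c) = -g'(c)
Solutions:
 g(c) = C1 - 4*exp(-3*c)/3


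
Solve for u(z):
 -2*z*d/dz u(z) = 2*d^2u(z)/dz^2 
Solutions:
 u(z) = C1 + C2*erf(sqrt(2)*z/2)


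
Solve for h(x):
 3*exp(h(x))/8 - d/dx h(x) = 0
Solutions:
 h(x) = log(-1/(C1 + 3*x)) + 3*log(2)


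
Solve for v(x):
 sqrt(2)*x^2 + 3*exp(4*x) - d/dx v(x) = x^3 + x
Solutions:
 v(x) = C1 - x^4/4 + sqrt(2)*x^3/3 - x^2/2 + 3*exp(4*x)/4


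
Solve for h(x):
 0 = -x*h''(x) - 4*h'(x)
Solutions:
 h(x) = C1 + C2/x^3


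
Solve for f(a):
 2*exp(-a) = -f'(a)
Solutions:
 f(a) = C1 + 2*exp(-a)


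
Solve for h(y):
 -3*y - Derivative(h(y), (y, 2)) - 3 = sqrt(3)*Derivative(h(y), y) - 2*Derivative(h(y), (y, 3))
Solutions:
 h(y) = C1 + C2*exp(y*(1 - sqrt(1 + 8*sqrt(3)))/4) + C3*exp(y*(1 + sqrt(1 + 8*sqrt(3)))/4) - sqrt(3)*y^2/2 - sqrt(3)*y + y


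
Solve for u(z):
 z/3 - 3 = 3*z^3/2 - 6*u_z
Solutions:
 u(z) = C1 + z^4/16 - z^2/36 + z/2


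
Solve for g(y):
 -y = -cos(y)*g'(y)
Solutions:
 g(y) = C1 + Integral(y/cos(y), y)


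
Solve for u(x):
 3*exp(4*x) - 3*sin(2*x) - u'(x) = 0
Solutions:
 u(x) = C1 + 3*exp(4*x)/4 + 3*cos(2*x)/2


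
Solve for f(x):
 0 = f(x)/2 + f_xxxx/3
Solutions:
 f(x) = (C1*sin(6^(1/4)*x/2) + C2*cos(6^(1/4)*x/2))*exp(-6^(1/4)*x/2) + (C3*sin(6^(1/4)*x/2) + C4*cos(6^(1/4)*x/2))*exp(6^(1/4)*x/2)


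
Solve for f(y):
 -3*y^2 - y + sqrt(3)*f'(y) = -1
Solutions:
 f(y) = C1 + sqrt(3)*y^3/3 + sqrt(3)*y^2/6 - sqrt(3)*y/3


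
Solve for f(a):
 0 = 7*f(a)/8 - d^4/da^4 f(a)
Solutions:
 f(a) = C1*exp(-14^(1/4)*a/2) + C2*exp(14^(1/4)*a/2) + C3*sin(14^(1/4)*a/2) + C4*cos(14^(1/4)*a/2)


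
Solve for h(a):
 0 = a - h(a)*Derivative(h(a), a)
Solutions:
 h(a) = -sqrt(C1 + a^2)
 h(a) = sqrt(C1 + a^2)


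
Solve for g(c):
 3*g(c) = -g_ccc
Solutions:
 g(c) = C3*exp(-3^(1/3)*c) + (C1*sin(3^(5/6)*c/2) + C2*cos(3^(5/6)*c/2))*exp(3^(1/3)*c/2)


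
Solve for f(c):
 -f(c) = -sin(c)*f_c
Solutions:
 f(c) = C1*sqrt(cos(c) - 1)/sqrt(cos(c) + 1)


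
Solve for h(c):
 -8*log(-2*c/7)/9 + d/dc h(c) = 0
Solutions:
 h(c) = C1 + 8*c*log(-c)/9 + 8*c*(-log(7) - 1 + log(2))/9


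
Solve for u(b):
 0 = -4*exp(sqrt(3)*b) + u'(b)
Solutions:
 u(b) = C1 + 4*sqrt(3)*exp(sqrt(3)*b)/3


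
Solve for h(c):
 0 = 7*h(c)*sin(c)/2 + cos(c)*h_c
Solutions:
 h(c) = C1*cos(c)^(7/2)


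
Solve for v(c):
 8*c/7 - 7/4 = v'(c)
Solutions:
 v(c) = C1 + 4*c^2/7 - 7*c/4


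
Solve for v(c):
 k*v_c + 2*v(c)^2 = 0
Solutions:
 v(c) = k/(C1*k + 2*c)


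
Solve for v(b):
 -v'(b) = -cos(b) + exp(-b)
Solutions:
 v(b) = C1 + sin(b) + exp(-b)


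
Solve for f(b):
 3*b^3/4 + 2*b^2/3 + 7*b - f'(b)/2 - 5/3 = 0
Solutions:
 f(b) = C1 + 3*b^4/8 + 4*b^3/9 + 7*b^2 - 10*b/3


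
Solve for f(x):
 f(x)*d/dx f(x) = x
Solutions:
 f(x) = -sqrt(C1 + x^2)
 f(x) = sqrt(C1 + x^2)


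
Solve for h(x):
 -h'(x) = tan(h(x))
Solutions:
 h(x) = pi - asin(C1*exp(-x))
 h(x) = asin(C1*exp(-x))


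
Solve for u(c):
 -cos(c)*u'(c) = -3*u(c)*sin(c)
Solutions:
 u(c) = C1/cos(c)^3


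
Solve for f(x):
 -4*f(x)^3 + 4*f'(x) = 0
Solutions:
 f(x) = -sqrt(2)*sqrt(-1/(C1 + x))/2
 f(x) = sqrt(2)*sqrt(-1/(C1 + x))/2


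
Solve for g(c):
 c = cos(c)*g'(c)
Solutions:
 g(c) = C1 + Integral(c/cos(c), c)


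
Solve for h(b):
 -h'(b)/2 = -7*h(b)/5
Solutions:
 h(b) = C1*exp(14*b/5)


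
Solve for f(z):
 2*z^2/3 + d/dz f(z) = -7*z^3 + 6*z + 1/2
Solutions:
 f(z) = C1 - 7*z^4/4 - 2*z^3/9 + 3*z^2 + z/2


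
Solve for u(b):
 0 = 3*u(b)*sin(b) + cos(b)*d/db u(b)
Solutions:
 u(b) = C1*cos(b)^3


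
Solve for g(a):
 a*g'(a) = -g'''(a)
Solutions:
 g(a) = C1 + Integral(C2*airyai(-a) + C3*airybi(-a), a)


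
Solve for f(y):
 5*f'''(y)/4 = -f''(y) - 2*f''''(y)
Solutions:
 f(y) = C1 + C2*y + (C3*sin(sqrt(103)*y/16) + C4*cos(sqrt(103)*y/16))*exp(-5*y/16)


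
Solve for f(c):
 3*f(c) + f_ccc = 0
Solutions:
 f(c) = C3*exp(-3^(1/3)*c) + (C1*sin(3^(5/6)*c/2) + C2*cos(3^(5/6)*c/2))*exp(3^(1/3)*c/2)


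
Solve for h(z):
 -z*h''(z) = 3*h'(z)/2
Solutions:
 h(z) = C1 + C2/sqrt(z)


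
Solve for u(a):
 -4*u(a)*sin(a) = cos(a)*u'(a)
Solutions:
 u(a) = C1*cos(a)^4


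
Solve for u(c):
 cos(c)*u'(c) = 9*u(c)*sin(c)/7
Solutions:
 u(c) = C1/cos(c)^(9/7)


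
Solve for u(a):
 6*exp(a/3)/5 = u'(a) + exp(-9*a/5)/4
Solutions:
 u(a) = C1 + 18*exp(a/3)/5 + 5*exp(-9*a/5)/36


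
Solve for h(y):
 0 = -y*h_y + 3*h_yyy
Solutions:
 h(y) = C1 + Integral(C2*airyai(3^(2/3)*y/3) + C3*airybi(3^(2/3)*y/3), y)


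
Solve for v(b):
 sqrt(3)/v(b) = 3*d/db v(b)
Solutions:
 v(b) = -sqrt(C1 + 6*sqrt(3)*b)/3
 v(b) = sqrt(C1 + 6*sqrt(3)*b)/3


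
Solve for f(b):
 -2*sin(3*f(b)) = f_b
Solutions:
 f(b) = -acos((-C1 - exp(12*b))/(C1 - exp(12*b)))/3 + 2*pi/3
 f(b) = acos((-C1 - exp(12*b))/(C1 - exp(12*b)))/3


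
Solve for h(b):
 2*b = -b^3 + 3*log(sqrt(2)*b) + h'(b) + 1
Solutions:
 h(b) = C1 + b^4/4 + b^2 - 3*b*log(b) - 3*b*log(2)/2 + 2*b


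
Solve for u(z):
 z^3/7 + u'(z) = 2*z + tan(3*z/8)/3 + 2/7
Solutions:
 u(z) = C1 - z^4/28 + z^2 + 2*z/7 - 8*log(cos(3*z/8))/9


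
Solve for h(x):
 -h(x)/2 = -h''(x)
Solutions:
 h(x) = C1*exp(-sqrt(2)*x/2) + C2*exp(sqrt(2)*x/2)


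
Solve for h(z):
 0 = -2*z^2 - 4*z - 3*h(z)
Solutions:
 h(z) = 2*z*(-z - 2)/3


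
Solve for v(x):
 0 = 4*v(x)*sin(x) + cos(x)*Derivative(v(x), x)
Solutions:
 v(x) = C1*cos(x)^4


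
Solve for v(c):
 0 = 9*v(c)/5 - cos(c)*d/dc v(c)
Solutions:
 v(c) = C1*(sin(c) + 1)^(9/10)/(sin(c) - 1)^(9/10)


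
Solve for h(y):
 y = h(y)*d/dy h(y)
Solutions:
 h(y) = -sqrt(C1 + y^2)
 h(y) = sqrt(C1 + y^2)


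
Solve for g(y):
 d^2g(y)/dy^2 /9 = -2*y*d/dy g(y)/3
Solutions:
 g(y) = C1 + C2*erf(sqrt(3)*y)


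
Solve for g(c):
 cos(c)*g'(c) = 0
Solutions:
 g(c) = C1


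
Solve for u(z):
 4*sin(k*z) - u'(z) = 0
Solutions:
 u(z) = C1 - 4*cos(k*z)/k


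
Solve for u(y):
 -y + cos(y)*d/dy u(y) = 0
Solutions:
 u(y) = C1 + Integral(y/cos(y), y)


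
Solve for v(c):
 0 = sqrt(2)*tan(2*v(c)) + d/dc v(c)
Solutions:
 v(c) = -asin(C1*exp(-2*sqrt(2)*c))/2 + pi/2
 v(c) = asin(C1*exp(-2*sqrt(2)*c))/2


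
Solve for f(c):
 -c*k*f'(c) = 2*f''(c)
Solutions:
 f(c) = Piecewise((-sqrt(pi)*C1*erf(c*sqrt(k)/2)/sqrt(k) - C2, (k > 0) | (k < 0)), (-C1*c - C2, True))


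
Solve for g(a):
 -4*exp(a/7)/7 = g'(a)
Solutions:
 g(a) = C1 - 4*exp(a/7)


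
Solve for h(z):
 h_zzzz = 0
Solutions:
 h(z) = C1 + C2*z + C3*z^2 + C4*z^3


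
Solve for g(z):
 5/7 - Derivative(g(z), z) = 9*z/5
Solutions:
 g(z) = C1 - 9*z^2/10 + 5*z/7


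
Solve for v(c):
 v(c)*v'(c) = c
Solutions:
 v(c) = -sqrt(C1 + c^2)
 v(c) = sqrt(C1 + c^2)


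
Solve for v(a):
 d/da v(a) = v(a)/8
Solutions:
 v(a) = C1*exp(a/8)


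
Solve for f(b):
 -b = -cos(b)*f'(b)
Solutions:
 f(b) = C1 + Integral(b/cos(b), b)


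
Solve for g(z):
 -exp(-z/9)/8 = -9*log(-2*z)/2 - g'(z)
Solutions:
 g(z) = C1 - 9*z*log(-z)/2 + 9*z*(1 - log(2))/2 - 9*exp(-z/9)/8


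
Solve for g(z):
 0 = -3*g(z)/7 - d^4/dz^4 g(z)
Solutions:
 g(z) = (C1*sin(sqrt(2)*3^(1/4)*7^(3/4)*z/14) + C2*cos(sqrt(2)*3^(1/4)*7^(3/4)*z/14))*exp(-sqrt(2)*3^(1/4)*7^(3/4)*z/14) + (C3*sin(sqrt(2)*3^(1/4)*7^(3/4)*z/14) + C4*cos(sqrt(2)*3^(1/4)*7^(3/4)*z/14))*exp(sqrt(2)*3^(1/4)*7^(3/4)*z/14)


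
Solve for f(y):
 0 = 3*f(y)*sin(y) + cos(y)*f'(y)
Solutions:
 f(y) = C1*cos(y)^3


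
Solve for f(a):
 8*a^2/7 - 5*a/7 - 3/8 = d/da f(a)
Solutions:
 f(a) = C1 + 8*a^3/21 - 5*a^2/14 - 3*a/8


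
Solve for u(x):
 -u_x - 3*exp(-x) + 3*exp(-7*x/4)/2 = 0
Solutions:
 u(x) = C1 + 3*exp(-x) - 6*exp(-7*x/4)/7


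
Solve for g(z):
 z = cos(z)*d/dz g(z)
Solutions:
 g(z) = C1 + Integral(z/cos(z), z)


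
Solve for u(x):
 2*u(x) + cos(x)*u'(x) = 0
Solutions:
 u(x) = C1*(sin(x) - 1)/(sin(x) + 1)


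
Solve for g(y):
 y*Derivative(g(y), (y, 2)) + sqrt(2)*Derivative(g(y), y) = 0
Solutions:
 g(y) = C1 + C2*y^(1 - sqrt(2))


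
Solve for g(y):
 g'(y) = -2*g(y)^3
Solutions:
 g(y) = -sqrt(2)*sqrt(-1/(C1 - 2*y))/2
 g(y) = sqrt(2)*sqrt(-1/(C1 - 2*y))/2


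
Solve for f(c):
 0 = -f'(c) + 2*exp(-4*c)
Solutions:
 f(c) = C1 - exp(-4*c)/2


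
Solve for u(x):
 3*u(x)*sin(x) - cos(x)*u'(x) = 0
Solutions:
 u(x) = C1/cos(x)^3


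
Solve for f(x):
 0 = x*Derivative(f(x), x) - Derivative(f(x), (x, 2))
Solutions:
 f(x) = C1 + C2*erfi(sqrt(2)*x/2)


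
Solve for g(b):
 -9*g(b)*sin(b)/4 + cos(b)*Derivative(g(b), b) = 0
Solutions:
 g(b) = C1/cos(b)^(9/4)


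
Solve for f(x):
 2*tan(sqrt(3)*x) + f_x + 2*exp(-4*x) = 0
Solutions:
 f(x) = C1 - sqrt(3)*log(tan(sqrt(3)*x)^2 + 1)/3 + exp(-4*x)/2


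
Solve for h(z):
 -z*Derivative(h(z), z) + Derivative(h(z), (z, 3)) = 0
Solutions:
 h(z) = C1 + Integral(C2*airyai(z) + C3*airybi(z), z)


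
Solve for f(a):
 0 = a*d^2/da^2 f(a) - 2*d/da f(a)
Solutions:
 f(a) = C1 + C2*a^3


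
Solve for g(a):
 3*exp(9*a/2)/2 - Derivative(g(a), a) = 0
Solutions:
 g(a) = C1 + exp(9*a/2)/3


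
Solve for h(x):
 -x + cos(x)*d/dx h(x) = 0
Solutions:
 h(x) = C1 + Integral(x/cos(x), x)


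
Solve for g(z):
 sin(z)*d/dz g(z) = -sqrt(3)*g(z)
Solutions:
 g(z) = C1*(cos(z) + 1)^(sqrt(3)/2)/(cos(z) - 1)^(sqrt(3)/2)


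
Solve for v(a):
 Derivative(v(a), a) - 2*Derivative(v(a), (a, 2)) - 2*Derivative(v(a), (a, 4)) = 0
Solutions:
 v(a) = C1 + C2*exp(6^(1/3)*a*(-(9 + sqrt(129))^(1/3) + 2*6^(1/3)/(9 + sqrt(129))^(1/3))/12)*sin(2^(1/3)*3^(1/6)*a*(6*2^(1/3)/(9 + sqrt(129))^(1/3) + 3^(2/3)*(9 + sqrt(129))^(1/3))/12) + C3*exp(6^(1/3)*a*(-(9 + sqrt(129))^(1/3) + 2*6^(1/3)/(9 + sqrt(129))^(1/3))/12)*cos(2^(1/3)*3^(1/6)*a*(6*2^(1/3)/(9 + sqrt(129))^(1/3) + 3^(2/3)*(9 + sqrt(129))^(1/3))/12) + C4*exp(-6^(1/3)*a*(-(9 + sqrt(129))^(1/3) + 2*6^(1/3)/(9 + sqrt(129))^(1/3))/6)


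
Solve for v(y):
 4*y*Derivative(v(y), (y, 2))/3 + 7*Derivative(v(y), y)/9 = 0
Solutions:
 v(y) = C1 + C2*y^(5/12)


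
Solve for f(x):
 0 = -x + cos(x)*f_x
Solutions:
 f(x) = C1 + Integral(x/cos(x), x)


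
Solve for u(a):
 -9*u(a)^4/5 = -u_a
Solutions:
 u(a) = 5^(1/3)*(-1/(C1 + 27*a))^(1/3)
 u(a) = 5^(1/3)*(-1/(C1 + 9*a))^(1/3)*(-3^(2/3) - 3*3^(1/6)*I)/6
 u(a) = 5^(1/3)*(-1/(C1 + 9*a))^(1/3)*(-3^(2/3) + 3*3^(1/6)*I)/6


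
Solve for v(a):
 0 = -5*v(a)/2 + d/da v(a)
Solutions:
 v(a) = C1*exp(5*a/2)


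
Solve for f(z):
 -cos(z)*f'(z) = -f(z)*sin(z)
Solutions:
 f(z) = C1/cos(z)


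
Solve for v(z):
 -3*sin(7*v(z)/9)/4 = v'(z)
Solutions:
 3*z/4 + 9*log(cos(7*v(z)/9) - 1)/14 - 9*log(cos(7*v(z)/9) + 1)/14 = C1


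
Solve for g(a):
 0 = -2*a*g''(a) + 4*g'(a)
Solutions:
 g(a) = C1 + C2*a^3


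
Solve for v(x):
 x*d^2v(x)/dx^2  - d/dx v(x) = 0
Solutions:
 v(x) = C1 + C2*x^2


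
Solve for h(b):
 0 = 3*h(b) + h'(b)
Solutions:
 h(b) = C1*exp(-3*b)


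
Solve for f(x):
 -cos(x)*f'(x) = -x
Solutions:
 f(x) = C1 + Integral(x/cos(x), x)


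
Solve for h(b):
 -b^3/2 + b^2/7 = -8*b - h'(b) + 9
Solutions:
 h(b) = C1 + b^4/8 - b^3/21 - 4*b^2 + 9*b


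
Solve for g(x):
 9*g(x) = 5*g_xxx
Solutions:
 g(x) = C3*exp(15^(2/3)*x/5) + (C1*sin(3*3^(1/6)*5^(2/3)*x/10) + C2*cos(3*3^(1/6)*5^(2/3)*x/10))*exp(-15^(2/3)*x/10)


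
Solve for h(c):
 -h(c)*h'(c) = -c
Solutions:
 h(c) = -sqrt(C1 + c^2)
 h(c) = sqrt(C1 + c^2)


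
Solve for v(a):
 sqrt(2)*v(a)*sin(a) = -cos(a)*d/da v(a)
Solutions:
 v(a) = C1*cos(a)^(sqrt(2))


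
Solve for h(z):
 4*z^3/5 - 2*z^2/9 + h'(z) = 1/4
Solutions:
 h(z) = C1 - z^4/5 + 2*z^3/27 + z/4


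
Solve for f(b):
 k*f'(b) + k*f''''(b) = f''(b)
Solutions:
 f(b) = C1 + C2*exp(2^(1/3)*b*(6^(1/3)*(sqrt(3)*sqrt(27 - 4/k^3) + 9)^(1/3)/12 - 2^(1/3)*3^(5/6)*I*(sqrt(3)*sqrt(27 - 4/k^3) + 9)^(1/3)/12 - 2/(k*(-3^(1/3) + 3^(5/6)*I)*(sqrt(3)*sqrt(27 - 4/k^3) + 9)^(1/3)))) + C3*exp(2^(1/3)*b*(6^(1/3)*(sqrt(3)*sqrt(27 - 4/k^3) + 9)^(1/3)/12 + 2^(1/3)*3^(5/6)*I*(sqrt(3)*sqrt(27 - 4/k^3) + 9)^(1/3)/12 + 2/(k*(3^(1/3) + 3^(5/6)*I)*(sqrt(3)*sqrt(27 - 4/k^3) + 9)^(1/3)))) + C4*exp(-6^(1/3)*b*(2^(1/3)*(sqrt(3)*sqrt(27 - 4/k^3) + 9)^(1/3) + 2*3^(1/3)/(k*(sqrt(3)*sqrt(27 - 4/k^3) + 9)^(1/3)))/6)


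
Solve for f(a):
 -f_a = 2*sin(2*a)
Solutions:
 f(a) = C1 + cos(2*a)


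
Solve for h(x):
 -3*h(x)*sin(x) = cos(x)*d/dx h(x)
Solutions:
 h(x) = C1*cos(x)^3


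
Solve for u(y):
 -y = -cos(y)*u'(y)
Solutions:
 u(y) = C1 + Integral(y/cos(y), y)


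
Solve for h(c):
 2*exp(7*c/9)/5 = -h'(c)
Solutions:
 h(c) = C1 - 18*exp(7*c/9)/35


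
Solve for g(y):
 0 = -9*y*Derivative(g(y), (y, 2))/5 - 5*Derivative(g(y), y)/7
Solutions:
 g(y) = C1 + C2*y^(38/63)


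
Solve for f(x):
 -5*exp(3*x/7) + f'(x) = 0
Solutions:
 f(x) = C1 + 35*exp(3*x/7)/3


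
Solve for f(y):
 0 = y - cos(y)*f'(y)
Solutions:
 f(y) = C1 + Integral(y/cos(y), y)


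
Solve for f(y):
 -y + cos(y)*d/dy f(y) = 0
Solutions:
 f(y) = C1 + Integral(y/cos(y), y)


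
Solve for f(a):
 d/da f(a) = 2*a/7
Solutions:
 f(a) = C1 + a^2/7


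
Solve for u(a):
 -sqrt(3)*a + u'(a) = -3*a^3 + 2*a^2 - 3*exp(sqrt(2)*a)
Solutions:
 u(a) = C1 - 3*a^4/4 + 2*a^3/3 + sqrt(3)*a^2/2 - 3*sqrt(2)*exp(sqrt(2)*a)/2


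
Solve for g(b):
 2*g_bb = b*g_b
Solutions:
 g(b) = C1 + C2*erfi(b/2)


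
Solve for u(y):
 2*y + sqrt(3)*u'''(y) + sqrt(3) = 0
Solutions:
 u(y) = C1 + C2*y + C3*y^2 - sqrt(3)*y^4/36 - y^3/6


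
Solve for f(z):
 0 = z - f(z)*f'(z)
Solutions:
 f(z) = -sqrt(C1 + z^2)
 f(z) = sqrt(C1 + z^2)


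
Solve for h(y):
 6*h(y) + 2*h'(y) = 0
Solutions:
 h(y) = C1*exp(-3*y)


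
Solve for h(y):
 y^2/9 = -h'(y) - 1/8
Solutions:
 h(y) = C1 - y^3/27 - y/8


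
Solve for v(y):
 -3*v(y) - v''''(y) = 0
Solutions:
 v(y) = (C1*sin(sqrt(2)*3^(1/4)*y/2) + C2*cos(sqrt(2)*3^(1/4)*y/2))*exp(-sqrt(2)*3^(1/4)*y/2) + (C3*sin(sqrt(2)*3^(1/4)*y/2) + C4*cos(sqrt(2)*3^(1/4)*y/2))*exp(sqrt(2)*3^(1/4)*y/2)


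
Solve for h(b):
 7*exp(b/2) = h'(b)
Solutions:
 h(b) = C1 + 14*exp(b/2)


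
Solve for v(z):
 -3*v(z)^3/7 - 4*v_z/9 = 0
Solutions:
 v(z) = -sqrt(14)*sqrt(-1/(C1 - 27*z))
 v(z) = sqrt(14)*sqrt(-1/(C1 - 27*z))


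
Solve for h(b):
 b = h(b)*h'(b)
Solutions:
 h(b) = -sqrt(C1 + b^2)
 h(b) = sqrt(C1 + b^2)


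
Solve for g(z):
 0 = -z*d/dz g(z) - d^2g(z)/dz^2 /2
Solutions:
 g(z) = C1 + C2*erf(z)


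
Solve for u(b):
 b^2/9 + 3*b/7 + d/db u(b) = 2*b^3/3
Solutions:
 u(b) = C1 + b^4/6 - b^3/27 - 3*b^2/14


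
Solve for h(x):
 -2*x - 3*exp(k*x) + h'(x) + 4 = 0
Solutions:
 h(x) = C1 + x^2 - 4*x + 3*exp(k*x)/k


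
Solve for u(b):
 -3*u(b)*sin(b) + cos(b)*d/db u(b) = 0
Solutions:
 u(b) = C1/cos(b)^3


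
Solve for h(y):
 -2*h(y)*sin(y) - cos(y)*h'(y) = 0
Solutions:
 h(y) = C1*cos(y)^2


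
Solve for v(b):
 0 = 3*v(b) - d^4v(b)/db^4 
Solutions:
 v(b) = C1*exp(-3^(1/4)*b) + C2*exp(3^(1/4)*b) + C3*sin(3^(1/4)*b) + C4*cos(3^(1/4)*b)


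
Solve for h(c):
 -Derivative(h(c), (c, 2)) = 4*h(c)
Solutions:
 h(c) = C1*sin(2*c) + C2*cos(2*c)


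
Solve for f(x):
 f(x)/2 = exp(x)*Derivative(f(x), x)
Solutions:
 f(x) = C1*exp(-exp(-x)/2)


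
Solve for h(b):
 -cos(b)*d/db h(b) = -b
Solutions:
 h(b) = C1 + Integral(b/cos(b), b)


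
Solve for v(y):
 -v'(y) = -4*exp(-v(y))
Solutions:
 v(y) = log(C1 + 4*y)


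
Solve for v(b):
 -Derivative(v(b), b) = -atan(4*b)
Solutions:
 v(b) = C1 + b*atan(4*b) - log(16*b^2 + 1)/8


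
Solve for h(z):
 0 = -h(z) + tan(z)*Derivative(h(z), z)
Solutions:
 h(z) = C1*sin(z)


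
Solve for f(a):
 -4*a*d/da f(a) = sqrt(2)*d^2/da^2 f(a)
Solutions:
 f(a) = C1 + C2*erf(2^(1/4)*a)


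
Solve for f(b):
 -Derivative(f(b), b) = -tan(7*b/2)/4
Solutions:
 f(b) = C1 - log(cos(7*b/2))/14


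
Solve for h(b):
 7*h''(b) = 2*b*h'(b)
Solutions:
 h(b) = C1 + C2*erfi(sqrt(7)*b/7)


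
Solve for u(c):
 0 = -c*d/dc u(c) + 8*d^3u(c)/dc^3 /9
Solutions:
 u(c) = C1 + Integral(C2*airyai(3^(2/3)*c/2) + C3*airybi(3^(2/3)*c/2), c)


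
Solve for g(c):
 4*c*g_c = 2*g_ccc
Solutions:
 g(c) = C1 + Integral(C2*airyai(2^(1/3)*c) + C3*airybi(2^(1/3)*c), c)


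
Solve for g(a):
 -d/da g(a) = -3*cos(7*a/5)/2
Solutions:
 g(a) = C1 + 15*sin(7*a/5)/14


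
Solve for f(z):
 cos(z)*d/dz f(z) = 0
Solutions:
 f(z) = C1


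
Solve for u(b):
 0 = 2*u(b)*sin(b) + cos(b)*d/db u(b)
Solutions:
 u(b) = C1*cos(b)^2


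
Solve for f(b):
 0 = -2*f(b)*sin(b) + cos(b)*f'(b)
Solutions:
 f(b) = C1/cos(b)^2


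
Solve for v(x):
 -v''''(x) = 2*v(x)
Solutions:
 v(x) = (C1*sin(2^(3/4)*x/2) + C2*cos(2^(3/4)*x/2))*exp(-2^(3/4)*x/2) + (C3*sin(2^(3/4)*x/2) + C4*cos(2^(3/4)*x/2))*exp(2^(3/4)*x/2)


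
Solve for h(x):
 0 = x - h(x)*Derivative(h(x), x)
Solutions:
 h(x) = -sqrt(C1 + x^2)
 h(x) = sqrt(C1 + x^2)


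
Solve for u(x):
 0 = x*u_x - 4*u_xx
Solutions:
 u(x) = C1 + C2*erfi(sqrt(2)*x/4)


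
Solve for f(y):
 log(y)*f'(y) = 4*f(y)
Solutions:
 f(y) = C1*exp(4*li(y))


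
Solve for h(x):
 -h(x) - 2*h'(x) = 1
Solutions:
 h(x) = C1*exp(-x/2) - 1


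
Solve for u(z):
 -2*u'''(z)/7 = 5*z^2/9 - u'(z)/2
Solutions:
 u(z) = C1 + C2*exp(-sqrt(7)*z/2) + C3*exp(sqrt(7)*z/2) + 10*z^3/27 + 80*z/63


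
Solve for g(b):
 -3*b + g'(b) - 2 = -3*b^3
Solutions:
 g(b) = C1 - 3*b^4/4 + 3*b^2/2 + 2*b


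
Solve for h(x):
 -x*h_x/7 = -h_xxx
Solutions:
 h(x) = C1 + Integral(C2*airyai(7^(2/3)*x/7) + C3*airybi(7^(2/3)*x/7), x)


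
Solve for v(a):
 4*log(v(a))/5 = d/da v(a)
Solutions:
 li(v(a)) = C1 + 4*a/5


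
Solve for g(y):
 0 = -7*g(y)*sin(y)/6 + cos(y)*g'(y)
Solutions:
 g(y) = C1/cos(y)^(7/6)


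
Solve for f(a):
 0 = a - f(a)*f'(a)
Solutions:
 f(a) = -sqrt(C1 + a^2)
 f(a) = sqrt(C1 + a^2)


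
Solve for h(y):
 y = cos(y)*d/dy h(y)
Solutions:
 h(y) = C1 + Integral(y/cos(y), y)


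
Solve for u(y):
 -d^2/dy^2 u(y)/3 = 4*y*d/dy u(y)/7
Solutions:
 u(y) = C1 + C2*erf(sqrt(42)*y/7)


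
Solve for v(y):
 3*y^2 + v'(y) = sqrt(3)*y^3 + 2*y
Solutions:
 v(y) = C1 + sqrt(3)*y^4/4 - y^3 + y^2


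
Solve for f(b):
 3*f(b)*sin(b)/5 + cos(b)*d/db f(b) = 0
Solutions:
 f(b) = C1*cos(b)^(3/5)


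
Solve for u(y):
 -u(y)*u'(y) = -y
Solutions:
 u(y) = -sqrt(C1 + y^2)
 u(y) = sqrt(C1 + y^2)


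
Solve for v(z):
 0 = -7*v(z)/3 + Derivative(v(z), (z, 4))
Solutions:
 v(z) = C1*exp(-3^(3/4)*7^(1/4)*z/3) + C2*exp(3^(3/4)*7^(1/4)*z/3) + C3*sin(3^(3/4)*7^(1/4)*z/3) + C4*cos(3^(3/4)*7^(1/4)*z/3)


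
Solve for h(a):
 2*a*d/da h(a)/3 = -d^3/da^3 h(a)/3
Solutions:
 h(a) = C1 + Integral(C2*airyai(-2^(1/3)*a) + C3*airybi(-2^(1/3)*a), a)


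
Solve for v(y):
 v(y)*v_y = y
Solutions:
 v(y) = -sqrt(C1 + y^2)
 v(y) = sqrt(C1 + y^2)


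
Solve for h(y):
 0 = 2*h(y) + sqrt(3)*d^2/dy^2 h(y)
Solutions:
 h(y) = C1*sin(sqrt(2)*3^(3/4)*y/3) + C2*cos(sqrt(2)*3^(3/4)*y/3)


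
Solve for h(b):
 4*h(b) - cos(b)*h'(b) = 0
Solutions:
 h(b) = C1*(sin(b)^2 + 2*sin(b) + 1)/(sin(b)^2 - 2*sin(b) + 1)


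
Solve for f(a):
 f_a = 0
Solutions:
 f(a) = C1


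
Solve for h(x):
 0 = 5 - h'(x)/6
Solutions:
 h(x) = C1 + 30*x


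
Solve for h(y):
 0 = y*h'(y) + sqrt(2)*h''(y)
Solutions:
 h(y) = C1 + C2*erf(2^(1/4)*y/2)


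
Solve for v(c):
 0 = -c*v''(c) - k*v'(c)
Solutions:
 v(c) = C1 + c^(1 - re(k))*(C2*sin(log(c)*Abs(im(k))) + C3*cos(log(c)*im(k)))


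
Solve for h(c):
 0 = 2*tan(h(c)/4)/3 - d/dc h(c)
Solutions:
 h(c) = -4*asin(C1*exp(c/6)) + 4*pi
 h(c) = 4*asin(C1*exp(c/6))


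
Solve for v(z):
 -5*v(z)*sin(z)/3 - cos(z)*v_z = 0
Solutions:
 v(z) = C1*cos(z)^(5/3)


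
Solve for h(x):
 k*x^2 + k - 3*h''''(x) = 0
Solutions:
 h(x) = C1 + C2*x + C3*x^2 + C4*x^3 + k*x^6/1080 + k*x^4/72


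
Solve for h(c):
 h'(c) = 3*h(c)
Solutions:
 h(c) = C1*exp(3*c)


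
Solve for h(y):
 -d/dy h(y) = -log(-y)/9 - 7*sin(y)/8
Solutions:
 h(y) = C1 + y*log(-y)/9 - y/9 - 7*cos(y)/8


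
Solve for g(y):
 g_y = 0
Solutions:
 g(y) = C1


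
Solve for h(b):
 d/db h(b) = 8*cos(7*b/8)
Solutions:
 h(b) = C1 + 64*sin(7*b/8)/7


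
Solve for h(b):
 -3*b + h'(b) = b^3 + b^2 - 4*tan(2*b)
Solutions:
 h(b) = C1 + b^4/4 + b^3/3 + 3*b^2/2 + 2*log(cos(2*b))


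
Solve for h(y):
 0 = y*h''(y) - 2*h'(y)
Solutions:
 h(y) = C1 + C2*y^3


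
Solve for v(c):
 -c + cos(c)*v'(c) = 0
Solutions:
 v(c) = C1 + Integral(c/cos(c), c)


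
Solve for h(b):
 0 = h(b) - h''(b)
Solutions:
 h(b) = C1*exp(-b) + C2*exp(b)


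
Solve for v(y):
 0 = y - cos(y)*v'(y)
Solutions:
 v(y) = C1 + Integral(y/cos(y), y)


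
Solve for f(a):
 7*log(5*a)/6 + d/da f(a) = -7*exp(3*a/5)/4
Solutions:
 f(a) = C1 - 7*a*log(a)/6 + 7*a*(1 - log(5))/6 - 35*exp(3*a/5)/12


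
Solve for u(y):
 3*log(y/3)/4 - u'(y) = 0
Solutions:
 u(y) = C1 + 3*y*log(y)/4 - 3*y*log(3)/4 - 3*y/4


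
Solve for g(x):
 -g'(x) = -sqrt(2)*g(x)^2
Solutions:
 g(x) = -1/(C1 + sqrt(2)*x)


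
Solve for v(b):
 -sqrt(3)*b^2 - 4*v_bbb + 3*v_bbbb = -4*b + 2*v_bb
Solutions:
 v(b) = C1 + C2*b + C3*exp(b*(2 - sqrt(10))/3) + C4*exp(b*(2 + sqrt(10))/3) - sqrt(3)*b^4/24 + b^3*(1 + sqrt(3))/3 + b^2*(-11*sqrt(3)/4 - 2)


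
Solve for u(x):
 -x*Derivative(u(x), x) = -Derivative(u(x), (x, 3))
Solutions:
 u(x) = C1 + Integral(C2*airyai(x) + C3*airybi(x), x)


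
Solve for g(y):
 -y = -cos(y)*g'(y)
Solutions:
 g(y) = C1 + Integral(y/cos(y), y)


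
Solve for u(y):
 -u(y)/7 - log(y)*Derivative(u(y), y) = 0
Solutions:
 u(y) = C1*exp(-li(y)/7)


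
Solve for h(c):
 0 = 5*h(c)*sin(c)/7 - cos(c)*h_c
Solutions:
 h(c) = C1/cos(c)^(5/7)


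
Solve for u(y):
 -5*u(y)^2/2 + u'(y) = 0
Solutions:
 u(y) = -2/(C1 + 5*y)


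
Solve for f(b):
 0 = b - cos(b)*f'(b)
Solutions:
 f(b) = C1 + Integral(b/cos(b), b)


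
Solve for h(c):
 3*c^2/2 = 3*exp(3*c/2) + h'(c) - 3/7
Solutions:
 h(c) = C1 + c^3/2 + 3*c/7 - 2*exp(3*c/2)


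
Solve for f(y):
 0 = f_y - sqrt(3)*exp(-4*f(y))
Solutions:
 f(y) = log(-I*(C1 + 4*sqrt(3)*y)^(1/4))
 f(y) = log(I*(C1 + 4*sqrt(3)*y)^(1/4))
 f(y) = log(-(C1 + 4*sqrt(3)*y)^(1/4))
 f(y) = log(C1 + 4*sqrt(3)*y)/4


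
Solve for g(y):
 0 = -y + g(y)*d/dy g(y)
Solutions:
 g(y) = -sqrt(C1 + y^2)
 g(y) = sqrt(C1 + y^2)


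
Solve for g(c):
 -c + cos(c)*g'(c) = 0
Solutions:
 g(c) = C1 + Integral(c/cos(c), c)


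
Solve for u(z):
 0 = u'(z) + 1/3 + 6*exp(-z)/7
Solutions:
 u(z) = C1 - z/3 + 6*exp(-z)/7


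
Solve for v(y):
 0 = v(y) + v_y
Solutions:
 v(y) = C1*exp(-y)


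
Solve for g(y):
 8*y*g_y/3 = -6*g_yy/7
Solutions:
 g(y) = C1 + C2*erf(sqrt(14)*y/3)


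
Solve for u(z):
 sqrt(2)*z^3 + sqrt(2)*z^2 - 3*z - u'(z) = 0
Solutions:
 u(z) = C1 + sqrt(2)*z^4/4 + sqrt(2)*z^3/3 - 3*z^2/2


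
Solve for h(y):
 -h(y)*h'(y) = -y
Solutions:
 h(y) = -sqrt(C1 + y^2)
 h(y) = sqrt(C1 + y^2)


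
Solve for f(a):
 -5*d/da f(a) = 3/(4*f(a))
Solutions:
 f(a) = -sqrt(C1 - 30*a)/10
 f(a) = sqrt(C1 - 30*a)/10


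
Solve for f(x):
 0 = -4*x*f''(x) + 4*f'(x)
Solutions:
 f(x) = C1 + C2*x^2


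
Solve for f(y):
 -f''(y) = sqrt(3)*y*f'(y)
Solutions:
 f(y) = C1 + C2*erf(sqrt(2)*3^(1/4)*y/2)


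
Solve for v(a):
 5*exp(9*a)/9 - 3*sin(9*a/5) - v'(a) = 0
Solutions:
 v(a) = C1 + 5*exp(9*a)/81 + 5*cos(9*a/5)/3


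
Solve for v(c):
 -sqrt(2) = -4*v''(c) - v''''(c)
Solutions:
 v(c) = C1 + C2*c + C3*sin(2*c) + C4*cos(2*c) + sqrt(2)*c^2/8


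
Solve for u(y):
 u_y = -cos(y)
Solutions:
 u(y) = C1 - sin(y)


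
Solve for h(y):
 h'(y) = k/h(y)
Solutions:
 h(y) = -sqrt(C1 + 2*k*y)
 h(y) = sqrt(C1 + 2*k*y)


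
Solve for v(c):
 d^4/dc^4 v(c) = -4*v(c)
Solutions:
 v(c) = (C1*sin(c) + C2*cos(c))*exp(-c) + (C3*sin(c) + C4*cos(c))*exp(c)


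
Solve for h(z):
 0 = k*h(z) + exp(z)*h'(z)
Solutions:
 h(z) = C1*exp(k*exp(-z))


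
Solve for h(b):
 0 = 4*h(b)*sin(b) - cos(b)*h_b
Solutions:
 h(b) = C1/cos(b)^4


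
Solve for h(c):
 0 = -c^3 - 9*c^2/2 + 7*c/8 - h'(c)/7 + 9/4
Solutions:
 h(c) = C1 - 7*c^4/4 - 21*c^3/2 + 49*c^2/16 + 63*c/4


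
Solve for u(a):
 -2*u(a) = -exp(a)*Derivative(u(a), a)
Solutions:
 u(a) = C1*exp(-2*exp(-a))


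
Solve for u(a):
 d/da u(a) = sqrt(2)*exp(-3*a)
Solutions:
 u(a) = C1 - sqrt(2)*exp(-3*a)/3


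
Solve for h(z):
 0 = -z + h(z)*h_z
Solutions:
 h(z) = -sqrt(C1 + z^2)
 h(z) = sqrt(C1 + z^2)


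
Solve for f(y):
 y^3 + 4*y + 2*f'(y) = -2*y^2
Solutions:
 f(y) = C1 - y^4/8 - y^3/3 - y^2


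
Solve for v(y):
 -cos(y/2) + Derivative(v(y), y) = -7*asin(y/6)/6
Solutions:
 v(y) = C1 - 7*y*asin(y/6)/6 - 7*sqrt(36 - y^2)/6 + 2*sin(y/2)


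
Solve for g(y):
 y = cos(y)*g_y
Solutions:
 g(y) = C1 + Integral(y/cos(y), y)


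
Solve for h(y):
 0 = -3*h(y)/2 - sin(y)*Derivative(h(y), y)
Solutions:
 h(y) = C1*(cos(y) + 1)^(3/4)/(cos(y) - 1)^(3/4)


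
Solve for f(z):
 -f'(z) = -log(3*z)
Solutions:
 f(z) = C1 + z*log(z) - z + z*log(3)


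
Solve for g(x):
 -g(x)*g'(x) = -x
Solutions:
 g(x) = -sqrt(C1 + x^2)
 g(x) = sqrt(C1 + x^2)


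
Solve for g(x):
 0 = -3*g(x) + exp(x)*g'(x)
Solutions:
 g(x) = C1*exp(-3*exp(-x))


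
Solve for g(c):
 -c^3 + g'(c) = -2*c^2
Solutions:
 g(c) = C1 + c^4/4 - 2*c^3/3


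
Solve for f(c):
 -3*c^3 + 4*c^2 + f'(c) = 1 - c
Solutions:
 f(c) = C1 + 3*c^4/4 - 4*c^3/3 - c^2/2 + c


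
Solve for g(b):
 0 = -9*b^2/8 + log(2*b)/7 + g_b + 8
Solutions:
 g(b) = C1 + 3*b^3/8 - b*log(b)/7 - 55*b/7 - b*log(2)/7


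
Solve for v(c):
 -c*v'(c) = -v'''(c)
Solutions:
 v(c) = C1 + Integral(C2*airyai(c) + C3*airybi(c), c)


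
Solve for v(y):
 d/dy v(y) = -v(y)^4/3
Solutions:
 v(y) = (-1 - sqrt(3)*I)*(1/(C1 + y))^(1/3)/2
 v(y) = (-1 + sqrt(3)*I)*(1/(C1 + y))^(1/3)/2
 v(y) = (1/(C1 + y))^(1/3)


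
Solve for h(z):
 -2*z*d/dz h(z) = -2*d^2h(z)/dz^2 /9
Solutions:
 h(z) = C1 + C2*erfi(3*sqrt(2)*z/2)


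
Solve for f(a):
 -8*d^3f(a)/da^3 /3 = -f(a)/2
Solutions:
 f(a) = C3*exp(2^(2/3)*3^(1/3)*a/4) + (C1*sin(2^(2/3)*3^(5/6)*a/8) + C2*cos(2^(2/3)*3^(5/6)*a/8))*exp(-2^(2/3)*3^(1/3)*a/8)


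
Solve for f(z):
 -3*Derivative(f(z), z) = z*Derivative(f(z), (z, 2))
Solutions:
 f(z) = C1 + C2/z^2


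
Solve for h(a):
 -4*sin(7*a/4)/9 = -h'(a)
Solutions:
 h(a) = C1 - 16*cos(7*a/4)/63


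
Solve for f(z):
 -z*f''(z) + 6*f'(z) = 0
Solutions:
 f(z) = C1 + C2*z^7


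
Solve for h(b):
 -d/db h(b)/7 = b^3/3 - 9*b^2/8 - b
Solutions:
 h(b) = C1 - 7*b^4/12 + 21*b^3/8 + 7*b^2/2


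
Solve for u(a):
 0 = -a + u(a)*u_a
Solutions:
 u(a) = -sqrt(C1 + a^2)
 u(a) = sqrt(C1 + a^2)


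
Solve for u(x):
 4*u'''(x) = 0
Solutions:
 u(x) = C1 + C2*x + C3*x^2


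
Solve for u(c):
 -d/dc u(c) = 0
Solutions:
 u(c) = C1


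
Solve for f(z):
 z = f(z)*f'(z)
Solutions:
 f(z) = -sqrt(C1 + z^2)
 f(z) = sqrt(C1 + z^2)


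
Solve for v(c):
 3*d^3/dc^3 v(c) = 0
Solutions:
 v(c) = C1 + C2*c + C3*c^2
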